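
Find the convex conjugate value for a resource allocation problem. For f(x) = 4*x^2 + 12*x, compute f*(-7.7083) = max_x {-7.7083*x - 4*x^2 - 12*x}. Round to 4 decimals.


f*(y) = sup_x {y*x - a*x^2 - b*x} = sup_x {(y-b)*x - a*x^2}
FOC: (y - b) - 2a*x = 0 => x* = (y - b)/(2a)
x* = (-7.7083 - 12)/(2*4) = -2.4635
f*(-7.7083) = (y-b)^2/(4a) = (-7.7083 - 12)^2/(4*4)
= 388.4171/16 = 24.2761


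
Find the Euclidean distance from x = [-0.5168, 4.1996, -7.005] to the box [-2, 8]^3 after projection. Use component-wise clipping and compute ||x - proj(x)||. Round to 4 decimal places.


Project each component onto [-2, 8].
clip(-0.5168) = -0.5168, clip(4.1996) = 4.1996, clip(-7.005) = -2.0
Projection = [-0.5168, 4.1996, -2.0]
Squared diffs: [0.0, 0.0, 25.05]
Distance = sqrt(25.05) = 5.005


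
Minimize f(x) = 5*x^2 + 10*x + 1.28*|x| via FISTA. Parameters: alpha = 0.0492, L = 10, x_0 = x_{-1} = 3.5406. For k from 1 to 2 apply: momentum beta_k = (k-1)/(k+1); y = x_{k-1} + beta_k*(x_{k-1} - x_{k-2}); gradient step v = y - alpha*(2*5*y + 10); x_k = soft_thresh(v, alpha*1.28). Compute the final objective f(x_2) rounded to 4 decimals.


FISTA on f(x) = 5*x^2 + 10*x + 1.28*|x|
L = 10, alpha = 0.0492
Iteration 1: beta = 0.0, y = 3.5406 + 0.0*(3.5406 - 3.5406) = 3.5406
  grad(y) = 45.406, v = y - alpha*grad = 1.3066
  prox(v) = soft_thresh(1.3066, 0.063) = 1.2436
Iteration 2: beta = 0.3333, y = 1.2436 + 0.3333*(1.2436 - 3.5406) = 0.478
  grad(y) = 14.78, v = y - alpha*grad = -0.2492
  prox(v) = soft_thresh(-0.2492, 0.063) = -0.1862
f(x_2) = 5*(-0.1862)^2 + 10*(-0.1862) + 1.28*|-0.1862| = -1.4503


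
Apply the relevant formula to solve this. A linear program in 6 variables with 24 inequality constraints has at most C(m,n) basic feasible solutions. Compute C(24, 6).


Each vertex corresponds to some choice of n active constraints out of m, so the number of vertices is at most C(m, n) = m! / (n!(m-n)!).
m = 24, n = 6
Numerator: 24 * 23 * 22 * 21 * 20 * 19
Denominator: 6! = 720
C(24, 6) = 134596


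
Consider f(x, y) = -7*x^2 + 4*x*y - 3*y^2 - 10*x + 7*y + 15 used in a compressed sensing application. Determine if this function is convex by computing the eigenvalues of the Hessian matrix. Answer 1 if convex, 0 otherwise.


The Hessian of f(x,y) = -7*x^2 + 4*x*y - 3*y^2 - 10*x + 7*y + 15 is:
H = [[-14, 4], [4, -6]]
Trace = -14 - 6 = -20
Determinant = -14*-6 - (4)^2 = 68
Discriminant = (-20)^2 - 4*68 = 128.0
Eigenvalues: lambda_1 = -15.6569, lambda_2 = -4.3431
The function is not convex.

0


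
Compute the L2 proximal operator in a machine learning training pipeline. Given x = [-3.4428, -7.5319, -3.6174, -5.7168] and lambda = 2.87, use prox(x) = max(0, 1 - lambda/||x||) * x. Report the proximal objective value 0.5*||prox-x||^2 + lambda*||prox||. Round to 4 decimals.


Step 1: Compute ||x||.
||x|| = 10.6934
Step 2: Compute scaling factor.
scale = max(0, 1 - 2.87/10.6934) = 0.7316
Step 3: prox(x) = [-2.5188, -5.5104, -2.6465, -4.1825]
||prox(x)|| = 7.8234
Step 4: Proximal objective.
0.5*||prox-x||^2 = 4.1185
lambda*||prox|| = 22.4532
Total = 26.5717


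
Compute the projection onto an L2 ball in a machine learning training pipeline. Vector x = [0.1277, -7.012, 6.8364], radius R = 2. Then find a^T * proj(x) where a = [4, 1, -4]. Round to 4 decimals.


Step 1: Compute ||x|| (intermediates to 6 decimals).
||x|| = sqrt(0.1277^2 + (-7.012)^2 + 6.8364^2) = 9.793917
Step 2: Project.
Since ||x|| > R, scale = R/||x|| = 2/9.793917 = 0.204208, proj(x) = scale * x
proj(x) = [0.026077, -1.431906, 1.396048]
Step 3: Dot product.
a^T * proj(x) = 4*0.026077 + 1*(-1.431906) - 4*1.396048 = -6.9118


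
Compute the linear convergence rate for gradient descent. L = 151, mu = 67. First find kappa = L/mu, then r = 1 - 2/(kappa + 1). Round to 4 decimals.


Step 1: Compute the condition number.
kappa = L/mu = 151/67 = 2.2537
Step 2: Compute the convergence rate.
r = 1 - 2/(kappa + 1) = 1 - 2*mu/(L + mu) = (L - mu)/(L + mu) = 84/218 = 0.3853


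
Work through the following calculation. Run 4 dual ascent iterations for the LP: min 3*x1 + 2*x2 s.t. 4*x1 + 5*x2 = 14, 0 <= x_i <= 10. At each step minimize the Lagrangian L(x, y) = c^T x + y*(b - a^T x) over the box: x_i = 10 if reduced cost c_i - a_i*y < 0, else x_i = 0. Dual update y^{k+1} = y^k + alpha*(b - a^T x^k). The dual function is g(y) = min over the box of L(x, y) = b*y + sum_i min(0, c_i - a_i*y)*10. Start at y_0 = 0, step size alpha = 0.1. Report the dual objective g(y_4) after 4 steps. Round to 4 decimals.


Dual ascent for LP: min 3*x1 + 2*x2, 4*x1 + 5*x2 = 14, 0 <= x_i <= 10
Step 1: y^k = 0.0, reduced costs: (3.0, 2.0)
  x^k = (0.0, 0.0), subgradient = b - a^T x = 14.0
  y^{k+1} = 0.0 + 0.1*14.0 = 1.4
Step 2: y^k = 1.4, reduced costs: (-2.6, -5.0)
  x^k = (10.0, 10.0), subgradient = b - a^T x = -76.0
  y^{k+1} = 1.4 + 0.1*-76.0 = -6.2
Step 3: y^k = -6.2, reduced costs: (27.8, 33.0)
  x^k = (0.0, 0.0), subgradient = b - a^T x = 14.0
  y^{k+1} = -6.2 + 0.1*14.0 = -4.8
Step 4: y^k = -4.8, reduced costs: (22.2, 26.0)
  x^k = (0.0, 0.0), subgradient = b - a^T x = 14.0
  y^{k+1} = -4.8 + 0.1*14.0 = -3.4
Dual objective at y_4 = -3.4: reduced costs (16.6, 19.0), box minimizer x = (0.0, 0.0)
g(y_4) = b*y + (c1 - a1*y)*x1 + (c2 - a2*y)*x2 = 14*(-3.4) + 16.6*0.0 + 19.0*0.0 = -47.6 + 0.0 + 0.0 = -47.6


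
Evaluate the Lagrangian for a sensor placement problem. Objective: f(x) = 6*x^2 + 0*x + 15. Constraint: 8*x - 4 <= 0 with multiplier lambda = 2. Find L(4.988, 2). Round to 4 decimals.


Step 1: Evaluate f(x).
f(4.988) = 6*4.988^2 + 0*4.988 + 15 = 164.2809
Step 2: Evaluate g(x).
g(4.988) = 8*4.988 - 4 = 35.904
Step 3: Compute Lagrangian.
L = 164.2809 + 2*35.904 = 236.0889


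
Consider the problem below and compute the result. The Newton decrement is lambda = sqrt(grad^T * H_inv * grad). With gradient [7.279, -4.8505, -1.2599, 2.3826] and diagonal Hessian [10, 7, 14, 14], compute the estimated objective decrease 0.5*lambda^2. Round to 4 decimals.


Step 1: H is diagonal, so H^(-1) * g = [0.7279, -0.6929, -0.09, 0.1702].
Step 2: g^T H^(-1) g = sum_i g_i^2 / H_ii
  = (7.279)^2/10 + (-4.8505)^2/7 + (-1.2599)^2/14 + (2.3826)^2/14
  = 5.2984 + 3.3611 + 0.1134 + 0.4055 = 9.1783
Step 3: Objective decrease = 0.5 * g^T H^(-1) g = 4.5892


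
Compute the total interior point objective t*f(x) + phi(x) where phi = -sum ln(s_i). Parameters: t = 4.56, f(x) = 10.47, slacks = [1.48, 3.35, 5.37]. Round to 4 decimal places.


Step 1: Compute log-barrier.
ln values: [0.392, 1.209, 1.6808]
phi = -(0.392 + 1.209 + 1.6808) = -3.2818
Step 2: Compute augmented objective.
t*f(x) = 4.56*10.47 = 47.7432
Total = 47.7432 - 3.2818 = 44.4614


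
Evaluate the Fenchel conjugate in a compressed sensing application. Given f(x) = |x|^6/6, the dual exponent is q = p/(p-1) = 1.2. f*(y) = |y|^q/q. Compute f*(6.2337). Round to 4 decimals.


The conjugate exponent q satisfies 1/p + 1/q = 1.
p = 6, so q = 6/(6 - 1) = 1.2
|y|^q = 6.2337^1.2 = 8.9887
f*(6.2337) = 8.9887 / 1.2 = 7.4906


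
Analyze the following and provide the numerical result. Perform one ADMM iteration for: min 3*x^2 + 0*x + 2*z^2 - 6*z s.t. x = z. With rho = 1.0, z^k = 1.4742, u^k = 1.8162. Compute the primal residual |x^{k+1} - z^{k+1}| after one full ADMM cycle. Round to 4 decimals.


ADMM iteration with rho = 1.0, z^k = 1.4742, u^k = 1.8162
Step 1: x-update.
Minimize 3*x^2 + 0*x + (1.0/2)*(x - 1.4742 + 1.8162)^2
FOC: (2*3 + 1.0)*x = 0 + 1.0*(1.4742 - 1.8162)
x^{k+1} = -0.0489
Step 2: z-update.
Minimize 2*z^2 - 6*z + (1.0/2)*(-0.0489 - z + 1.8162)^2
FOC: (2*2 + 1.0)*z = 6 + 1.0*(-0.0489 + 1.8162)
z^{k+1} = 1.5535
Step 3: u-update.
u^{k+1} = 1.8162 - 0.0489 - 1.5535 = 0.2139
Step 4: Primal residual = |-0.0489 - 1.5535| = 1.6023


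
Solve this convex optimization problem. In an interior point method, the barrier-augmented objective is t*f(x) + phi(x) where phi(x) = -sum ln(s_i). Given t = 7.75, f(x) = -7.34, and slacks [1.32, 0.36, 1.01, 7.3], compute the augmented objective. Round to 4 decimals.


Step 1: Compute log-barrier.
ln values: [0.2776, -1.0217, 0.01, 1.9879]
phi = -(0.2776 - 1.0217 + 0.01 + 1.9879) = -1.2538
Step 2: Compute augmented objective.
t*f(x) = 7.75*-7.34 = -56.885
Total = -56.885 - 1.2538 = -58.1388


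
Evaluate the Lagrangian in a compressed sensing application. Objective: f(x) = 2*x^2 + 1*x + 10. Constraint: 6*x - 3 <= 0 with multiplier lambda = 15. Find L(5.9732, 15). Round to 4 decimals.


Step 1: Evaluate f(x).
f(5.9732) = 2*5.9732^2 + 1*5.9732 + 10 = 87.3314
Step 2: Evaluate g(x).
g(5.9732) = 6*5.9732 - 3 = 32.8392
Step 3: Compute Lagrangian.
L = 87.3314 + 15*32.8392 = 579.9194


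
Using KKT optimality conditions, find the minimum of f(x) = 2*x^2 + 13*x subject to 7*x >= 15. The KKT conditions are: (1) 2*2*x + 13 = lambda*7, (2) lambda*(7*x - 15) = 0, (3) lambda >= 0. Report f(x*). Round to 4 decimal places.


Step 1: Try lambda = 0 (constraint inactive).
x_unc = -13/(2*2) = -3.25
Check: 7*-3.25 = -22.75 < 15 -- violated!
Step 2: Constraint must be active: 7*x = 15
x* = 15/7 = 2.1429 (rounded; the exact value 15/7 is used below)
lambda = (2*2*(15/7) + 13)/7 = 3.0816
Step 3: Compute optimal value.
f(x*) = 2*(15/7)^2 + 13*(15/7) = 37.0408


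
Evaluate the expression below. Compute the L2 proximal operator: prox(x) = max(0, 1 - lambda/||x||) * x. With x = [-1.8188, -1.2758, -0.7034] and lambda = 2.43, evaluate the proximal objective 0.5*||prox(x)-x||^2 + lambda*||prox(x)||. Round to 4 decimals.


Step 1: Compute ||x||.
||x|| = 2.3303
Step 2: Compute scaling factor.
scale = max(0, 1 - 2.43/2.3303) = 0.0
Step 3: prox(x) = [-0.0, -0.0, -0.0]
||prox(x)|| = 0.0
Step 4: Proximal objective.
0.5*||prox-x||^2 = 2.7152
lambda*||prox|| = 0.0
Total = 2.7152


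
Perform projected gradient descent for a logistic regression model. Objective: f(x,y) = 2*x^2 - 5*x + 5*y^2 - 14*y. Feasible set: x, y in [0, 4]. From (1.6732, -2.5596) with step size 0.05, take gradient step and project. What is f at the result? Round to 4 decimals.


Step 1: Compute gradient at (1.6732, -2.5596).
grad_x = 2*2*1.6732 - 5 = 1.6928
grad_y = 2*5*-2.5596 - 14 = -39.596
Step 2: Gradient step.
x_raw = 1.6732 - 0.05*1.6928 = 1.5886
y_raw = -2.5596 - 0.05*-39.596 = -0.5798
Step 3: Project onto [0, 4].
x_proj = clip(1.5886) = 1.5886
y_proj = clip(-0.5798) = 0.0
Step 4: Evaluate f.
f(1.5886, 0.0) = -2.8958


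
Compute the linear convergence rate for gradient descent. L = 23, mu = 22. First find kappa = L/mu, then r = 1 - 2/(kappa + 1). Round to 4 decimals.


Step 1: Compute the condition number.
kappa = L/mu = 23/22 = 1.0455
Step 2: Compute the convergence rate.
r = 1 - 2/(kappa + 1) = 1 - 2*mu/(L + mu) = (L - mu)/(L + mu) = 1/45 = 0.0222


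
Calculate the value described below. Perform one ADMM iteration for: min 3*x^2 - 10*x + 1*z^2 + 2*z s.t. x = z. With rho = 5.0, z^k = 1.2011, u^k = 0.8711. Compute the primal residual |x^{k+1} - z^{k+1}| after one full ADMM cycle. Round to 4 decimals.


ADMM iteration with rho = 5.0, z^k = 1.2011, u^k = 0.8711
Step 1: x-update.
Minimize 3*x^2 - 10*x + (5.0/2)*(x - 1.2011 + 0.8711)^2
FOC: (2*3 + 5.0)*x = 10 + 5.0*(1.2011 - 0.8711)
x^{k+1} = 1.0591
Step 2: z-update.
Minimize 1*z^2 + 2*z + (5.0/2)*(1.0591 - z + 0.8711)^2
FOC: (2*1 + 5.0)*z = -2 + 5.0*(1.0591 + 0.8711)
z^{k+1} = 1.093
Step 3: u-update.
u^{k+1} = 0.8711 + 1.0591 - 1.093 = 0.8372
Step 4: Primal residual = |1.0591 - 1.093| = 0.0339


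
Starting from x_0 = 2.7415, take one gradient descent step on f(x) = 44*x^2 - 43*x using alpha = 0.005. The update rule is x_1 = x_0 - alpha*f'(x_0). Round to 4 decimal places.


We compute the gradient at x_0 and apply the update.
f'(x) = 88*x - 43
f'(2.7415) = 88*2.7415 - 43 = 198.252
x_1 = 2.7415 - 0.005*198.252 = 1.7502


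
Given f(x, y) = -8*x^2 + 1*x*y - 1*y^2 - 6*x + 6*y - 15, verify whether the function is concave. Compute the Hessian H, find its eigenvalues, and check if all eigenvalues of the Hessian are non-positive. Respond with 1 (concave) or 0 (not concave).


The Hessian of f(x,y) = -8*x^2 + 1*x*y - 1*y^2 - 6*x + 6*y - 15 is:
H = [[-16, 1], [1, -2]]
Trace = -16 - 2 = -18
Determinant = -16*-2 - (1)^2 = 31
Discriminant = (-18)^2 - 4*31 = 200.0
Eigenvalues: lambda_1 = -16.0711, lambda_2 = -1.9289
The function is concave.

1


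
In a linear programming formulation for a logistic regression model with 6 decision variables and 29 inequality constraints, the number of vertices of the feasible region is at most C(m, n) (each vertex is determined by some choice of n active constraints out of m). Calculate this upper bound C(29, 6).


Each vertex corresponds to some choice of n active constraints out of m, so the number of vertices is at most C(m, n) = m! / (n!(m-n)!).
m = 29, n = 6
Numerator: 29 * 28 * 27 * 26 * 25 * 24
Denominator: 6! = 720
C(29, 6) = 475020


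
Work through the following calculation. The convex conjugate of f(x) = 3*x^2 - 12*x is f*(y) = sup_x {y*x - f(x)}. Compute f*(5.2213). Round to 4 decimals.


f*(y) = sup_x {y*x - a*x^2 - b*x} = sup_x {(y-b)*x - a*x^2}
FOC: (y - b) - 2a*x = 0 => x* = (y - b)/(2a)
x* = (5.2213 + 12)/(2*3) = 2.8702
f*(5.2213) = (y-b)^2/(4a) = (5.2213 + 12)^2/(4*3)
= 296.5732/12 = 24.7144


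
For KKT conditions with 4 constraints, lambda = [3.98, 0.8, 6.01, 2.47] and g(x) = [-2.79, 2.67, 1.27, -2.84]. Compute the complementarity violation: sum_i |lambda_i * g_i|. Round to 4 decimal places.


KKT complementary slackness check:
lambda_1 * g_1 = 3.98 * -2.79 = -11.1042
lambda_2 * g_2 = 0.8 * 2.67 = 2.136
lambda_3 * g_3 = 6.01 * 1.27 = 7.6327
lambda_4 * g_4 = 2.47 * -2.84 = -7.0148
Total violation = 11.1042 + 2.136 + 7.6327 + 7.0148 = 27.8877


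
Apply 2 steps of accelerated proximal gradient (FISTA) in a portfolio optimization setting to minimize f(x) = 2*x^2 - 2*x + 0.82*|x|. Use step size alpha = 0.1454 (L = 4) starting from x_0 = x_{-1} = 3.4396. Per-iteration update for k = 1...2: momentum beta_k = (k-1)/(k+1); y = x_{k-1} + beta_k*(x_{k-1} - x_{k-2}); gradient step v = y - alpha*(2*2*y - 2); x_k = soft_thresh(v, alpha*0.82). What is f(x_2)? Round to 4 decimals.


FISTA on f(x) = 2*x^2 - 2*x + 0.82*|x|
L = 4, alpha = 0.1454
Iteration 1: beta = 0.0, y = 3.4396 + 0.0*(3.4396 - 3.4396) = 3.4396
  grad(y) = 11.7584, v = y - alpha*grad = 1.7299
  prox(v) = soft_thresh(1.7299, 0.1192) = 1.6107
Iteration 2: beta = 0.3333, y = 1.6107 + 0.3333*(1.6107 - 3.4396) = 1.0011
  grad(y) = 2.0043, v = y - alpha*grad = 0.7096
  prox(v) = soft_thresh(0.7096, 0.1192) = 0.5904
f(x_2) = 2*0.5904^2 - 2*0.5904 + 0.82*|0.5904| = 0.0005


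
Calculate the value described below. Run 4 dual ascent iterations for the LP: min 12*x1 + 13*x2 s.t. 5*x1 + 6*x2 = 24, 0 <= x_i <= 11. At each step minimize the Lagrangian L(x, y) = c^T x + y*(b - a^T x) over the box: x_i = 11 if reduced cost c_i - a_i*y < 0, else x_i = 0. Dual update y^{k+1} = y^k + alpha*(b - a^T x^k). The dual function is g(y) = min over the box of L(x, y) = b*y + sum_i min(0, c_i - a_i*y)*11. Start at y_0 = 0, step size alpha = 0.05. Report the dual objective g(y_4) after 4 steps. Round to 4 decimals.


Dual ascent for LP: min 12*x1 + 13*x2, 5*x1 + 6*x2 = 24, 0 <= x_i <= 11
Step 1: y^k = 0.0, reduced costs: (12.0, 13.0)
  x^k = (0.0, 0.0), subgradient = b - a^T x = 24.0
  y^{k+1} = 0.0 + 0.05*24.0 = 1.2
Step 2: y^k = 1.2, reduced costs: (6.0, 5.8)
  x^k = (0.0, 0.0), subgradient = b - a^T x = 24.0
  y^{k+1} = 1.2 + 0.05*24.0 = 2.4
Step 3: y^k = 2.4, reduced costs: (0.0, -1.4)
  x^k = (0.0, 11.0), subgradient = b - a^T x = -42.0
  y^{k+1} = 2.4 + 0.05*-42.0 = 0.3
Step 4: y^k = 0.3, reduced costs: (10.5, 11.2)
  x^k = (0.0, 0.0), subgradient = b - a^T x = 24.0
  y^{k+1} = 0.3 + 0.05*24.0 = 1.5
Dual objective at y_4 = 1.5: reduced costs (4.5, 4.0), box minimizer x = (0.0, 0.0)
g(y_4) = b*y + (c1 - a1*y)*x1 + (c2 - a2*y)*x2 = 24*1.5 + 4.5*0.0 + 4.0*0.0 = 36.0 + 0.0 + 0.0 = 36.0


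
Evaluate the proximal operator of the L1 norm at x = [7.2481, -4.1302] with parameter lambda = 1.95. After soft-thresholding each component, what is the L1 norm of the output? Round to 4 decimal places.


Soft-thresholding with lambda = 1.95:
prox(7.2481) = sign(7.2481)*max(|7.2481| - 1.95, 0) = 5.2981
prox(-4.1302) = sign(-4.1302)*max(|-4.1302| - 1.95, 0) = -2.1802
prox(x) = [5.2981, -2.1802]
||prox(x)||_1 = 5.2981 + 2.1802 = 7.4783


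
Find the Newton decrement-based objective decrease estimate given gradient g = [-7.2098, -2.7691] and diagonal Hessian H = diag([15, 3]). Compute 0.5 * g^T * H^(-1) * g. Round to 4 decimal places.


Step 1: H is diagonal, so H^(-1) * g = [-0.4807, -0.923].
Step 2: g^T H^(-1) g = sum_i g_i^2 / H_ii
  = (-7.2098)^2/15 + (-2.7691)^2/3
  = 3.4654 + 2.556 = 6.0214
Step 3: Objective decrease = 0.5 * g^T H^(-1) g = 3.0107


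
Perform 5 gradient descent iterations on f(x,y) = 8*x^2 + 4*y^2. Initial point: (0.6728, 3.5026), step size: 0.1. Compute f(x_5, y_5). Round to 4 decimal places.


Gradient descent on f(x,y) = 8*x^2 + 4*y^2.
Starting point: (0.6728, 3.5026), alpha = 0.1
Step 1: grad_x = 2*8*0.6728 = 10.7648, grad_y = 2*4*3.5026 = 28.0208
  x_1 = 0.6728 - 0.1*10.7648 = -0.4037
  y_1 = 3.5026 - 0.1*28.0208 = 0.7005
Step 2: grad_x = 2*8*-0.4037 = -6.4589, grad_y = 2*4*0.7005 = 5.6042
  x_2 = -0.4037 - 0.1*-6.4589 = 0.2422
  y_2 = 0.7005 - 0.1*5.6042 = 0.1401
Step 3: grad_x = 2*8*0.2422 = 3.8753, grad_y = 2*4*0.1401 = 1.1208
  x_3 = 0.2422 - 0.1*3.8753 = -0.1453
  y_3 = 0.1401 - 0.1*1.1208 = 0.028
Step 4: grad_x = 2*8*-0.1453 = -2.3252, grad_y = 2*4*0.028 = 0.2242
  x_4 = -0.1453 - 0.1*-2.3252 = 0.0872
  y_4 = 0.028 - 0.1*0.2242 = 0.0056
Step 5: grad_x = 2*8*0.0872 = 1.3951, grad_y = 2*4*0.0056 = 0.0448
  x_5 = 0.0872 - 0.1*1.3951 = -0.0523
  y_5 = 0.0056 - 0.1*0.0448 = 0.0011
f(-0.0523, 0.0011) = 8*(-0.0523)^2 + 4*0.0011^2 = 0.0219


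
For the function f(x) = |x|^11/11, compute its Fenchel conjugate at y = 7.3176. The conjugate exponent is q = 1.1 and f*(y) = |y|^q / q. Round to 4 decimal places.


The conjugate exponent q satisfies 1/p + 1/q = 1.
p = 11, so q = 11/(11 - 1) = 1.1
|y|^q = 7.3176^1.1 = 8.9291
f*(7.3176) = 8.9291 / 1.1 = 8.1173


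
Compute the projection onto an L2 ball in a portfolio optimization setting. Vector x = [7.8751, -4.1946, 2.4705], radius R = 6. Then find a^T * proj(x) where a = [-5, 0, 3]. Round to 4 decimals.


Step 1: Compute ||x|| (intermediates to 6 decimals).
||x|| = sqrt(7.8751^2 + (-4.1946)^2 + 2.4705^2) = 9.258253
Step 2: Project.
Since ||x|| > R, scale = R/||x|| = 6/9.258253 = 0.64807, proj(x) = scale * x
proj(x) = [5.103616, -2.718394, 1.601057]
Step 3: Dot product.
a^T * proj(x) = -5*5.103616 + 0*(-2.718394) + 3*1.601057 = -20.7149


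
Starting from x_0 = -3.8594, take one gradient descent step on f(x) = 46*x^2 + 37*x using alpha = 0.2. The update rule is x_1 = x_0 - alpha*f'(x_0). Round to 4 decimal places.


We compute the gradient at x_0 and apply the update.
f'(x) = 92*x + 37
f'(-3.8594) = 92*-3.8594 + 37 = -318.0648
x_1 = -3.8594 - 0.2*-318.0648 = 59.7536


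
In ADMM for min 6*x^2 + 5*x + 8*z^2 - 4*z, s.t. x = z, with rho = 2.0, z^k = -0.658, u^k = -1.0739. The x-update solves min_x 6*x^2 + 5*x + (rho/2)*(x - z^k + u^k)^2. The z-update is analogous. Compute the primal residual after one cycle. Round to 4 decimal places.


ADMM iteration with rho = 2.0, z^k = -0.658, u^k = -1.0739
Step 1: x-update.
Minimize 6*x^2 + 5*x + (2.0/2)*(x + 0.658 - 1.0739)^2
FOC: (2*6 + 2.0)*x = -5 + 2.0*(-0.658 + 1.0739)
x^{k+1} = -0.2977
Step 2: z-update.
Minimize 8*z^2 - 4*z + (2.0/2)*(-0.2977 - z - 1.0739)^2
FOC: (2*8 + 2.0)*z = 4 + 2.0*(-0.2977 - 1.0739)
z^{k+1} = 0.0698
Step 3: u-update.
u^{k+1} = -1.0739 - 0.2977 - 0.0698 = -1.4414
Step 4: Primal residual = |-0.2977 - 0.0698| = 0.3675


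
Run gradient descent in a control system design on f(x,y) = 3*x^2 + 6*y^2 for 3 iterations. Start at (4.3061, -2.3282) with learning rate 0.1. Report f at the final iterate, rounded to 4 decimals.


Gradient descent on f(x,y) = 3*x^2 + 6*y^2.
Starting point: (4.3061, -2.3282), alpha = 0.1
Step 1: grad_x = 2*3*4.3061 = 25.8366, grad_y = 2*6*-2.3282 = -27.9384
  x_1 = 4.3061 - 0.1*25.8366 = 1.7224
  y_1 = -2.3282 - 0.1*-27.9384 = 0.4656
Step 2: grad_x = 2*3*1.7224 = 10.3346, grad_y = 2*6*0.4656 = 5.5877
  x_2 = 1.7224 - 0.1*10.3346 = 0.689
  y_2 = 0.4656 - 0.1*5.5877 = -0.0931
Step 3: grad_x = 2*3*0.689 = 4.1339, grad_y = 2*6*-0.0931 = -1.1175
  x_3 = 0.689 - 0.1*4.1339 = 0.2756
  y_3 = -0.0931 - 0.1*-1.1175 = 0.0186
f(0.2756, 0.0186) = 3*0.2756^2 + 6*0.0186^2 = 0.2299


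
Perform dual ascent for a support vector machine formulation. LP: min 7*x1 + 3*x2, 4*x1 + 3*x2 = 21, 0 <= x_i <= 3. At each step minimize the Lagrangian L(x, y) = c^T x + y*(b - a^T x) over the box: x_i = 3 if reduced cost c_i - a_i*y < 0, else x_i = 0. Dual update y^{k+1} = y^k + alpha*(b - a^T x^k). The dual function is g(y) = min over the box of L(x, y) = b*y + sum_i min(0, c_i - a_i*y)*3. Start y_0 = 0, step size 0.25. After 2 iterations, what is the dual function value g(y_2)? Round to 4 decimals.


Dual ascent for LP: min 7*x1 + 3*x2, 4*x1 + 3*x2 = 21, 0 <= x_i <= 3
Step 1: y^k = 0.0, reduced costs: (7.0, 3.0)
  x^k = (0.0, 0.0), subgradient = b - a^T x = 21.0
  y^{k+1} = 0.0 + 0.25*21.0 = 5.25
Step 2: y^k = 5.25, reduced costs: (-14.0, -12.75)
  x^k = (3.0, 3.0), subgradient = b - a^T x = 0.0
  y^{k+1} = 5.25 + 0.25*0.0 = 5.25
Dual objective at y_2 = 5.25: reduced costs (-14.0, -12.75), box minimizer x = (3.0, 3.0)
g(y_2) = b*y + (c1 - a1*y)*x1 + (c2 - a2*y)*x2 = 21*5.25 + (-14.0)*3.0 + (-12.75)*3.0 = 110.25 - 42.0 - 38.25 = 30.0


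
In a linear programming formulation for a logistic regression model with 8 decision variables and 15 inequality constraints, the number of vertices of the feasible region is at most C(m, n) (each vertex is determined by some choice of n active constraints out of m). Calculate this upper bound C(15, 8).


Each vertex corresponds to some choice of n active constraints out of m, so the number of vertices is at most C(m, n) = m! / (n!(m-n)!).
m = 15, n = 8
Numerator: 15 * 14 * 13 * 12 * 11 * 10 * 9 * 8
Denominator: 8! = 40320
C(15, 8) = 6435


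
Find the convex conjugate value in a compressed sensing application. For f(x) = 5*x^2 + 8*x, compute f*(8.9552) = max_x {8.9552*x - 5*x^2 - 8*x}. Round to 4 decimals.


f*(y) = sup_x {y*x - a*x^2 - b*x} = sup_x {(y-b)*x - a*x^2}
FOC: (y - b) - 2a*x = 0 => x* = (y - b)/(2a)
x* = (8.9552 - 8)/(2*5) = 0.0955
f*(8.9552) = (y-b)^2/(4a) = (8.9552 - 8)^2/(4*5)
= 0.9124/20 = 0.0456


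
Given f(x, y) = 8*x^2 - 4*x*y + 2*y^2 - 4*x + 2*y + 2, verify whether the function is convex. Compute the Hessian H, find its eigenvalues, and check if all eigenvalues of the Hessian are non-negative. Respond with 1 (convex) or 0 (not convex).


The Hessian of f(x,y) = 8*x^2 - 4*x*y + 2*y^2 - 4*x + 2*y + 2 is:
H = [[16, -4], [-4, 4]]
Trace = 16 + 4 = 20
Determinant = 16*4 - (-4)^2 = 48
Discriminant = (20)^2 - 4*48 = 208.0
Eigenvalues: lambda_1 = 2.7889, lambda_2 = 17.2111
The function is convex.

1


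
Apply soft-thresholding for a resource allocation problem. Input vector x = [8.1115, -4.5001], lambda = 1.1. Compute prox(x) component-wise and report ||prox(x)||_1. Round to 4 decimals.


Soft-thresholding with lambda = 1.1:
prox(8.1115) = sign(8.1115)*max(|8.1115| - 1.1, 0) = 7.0115
prox(-4.5001) = sign(-4.5001)*max(|-4.5001| - 1.1, 0) = -3.4001
prox(x) = [7.0115, -3.4001]
||prox(x)||_1 = 7.0115 + 3.4001 = 10.4116


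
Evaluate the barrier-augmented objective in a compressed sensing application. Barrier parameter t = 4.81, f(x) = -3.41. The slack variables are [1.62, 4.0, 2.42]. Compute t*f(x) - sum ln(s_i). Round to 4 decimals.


Step 1: Compute log-barrier.
ln values: [0.4824, 1.3863, 0.8838]
phi = -(0.4824 + 1.3863 + 0.8838) = -2.7525
Step 2: Compute augmented objective.
t*f(x) = 4.81*-3.41 = -16.4021
Total = -16.4021 - 2.7525 = -19.1546


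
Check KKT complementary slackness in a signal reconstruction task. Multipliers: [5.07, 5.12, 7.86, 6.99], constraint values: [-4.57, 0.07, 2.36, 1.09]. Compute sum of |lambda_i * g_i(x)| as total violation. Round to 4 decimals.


KKT complementary slackness check:
lambda_1 * g_1 = 5.07 * -4.57 = -23.1699
lambda_2 * g_2 = 5.12 * 0.07 = 0.3584
lambda_3 * g_3 = 7.86 * 2.36 = 18.5496
lambda_4 * g_4 = 6.99 * 1.09 = 7.6191
Total violation = 23.1699 + 0.3584 + 18.5496 + 7.6191 = 49.697


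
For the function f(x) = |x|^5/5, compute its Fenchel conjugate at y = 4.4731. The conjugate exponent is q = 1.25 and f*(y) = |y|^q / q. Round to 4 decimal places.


The conjugate exponent q satisfies 1/p + 1/q = 1.
p = 5, so q = 5/(5 - 1) = 1.25
|y|^q = 4.4731^1.25 = 6.5052
f*(4.4731) = 6.5052 / 1.25 = 5.2042


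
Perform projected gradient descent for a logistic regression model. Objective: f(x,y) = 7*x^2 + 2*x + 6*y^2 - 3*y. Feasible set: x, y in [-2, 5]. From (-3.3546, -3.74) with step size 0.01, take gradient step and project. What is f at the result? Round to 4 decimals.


Step 1: Compute gradient at (-3.3546, -3.74).
grad_x = 2*7*-3.3546 + 2 = -44.9644
grad_y = 2*6*-3.74 - 3 = -47.88
Step 2: Gradient step.
x_raw = -3.3546 - 0.01*-44.9644 = -2.905
y_raw = -3.74 - 0.01*-47.88 = -3.2612
Step 3: Project onto [-2, 5].
x_proj = clip(-2.905) = -2.0
y_proj = clip(-3.2612) = -2.0
Step 4: Evaluate f.
f(-2.0, -2.0) = 54.0


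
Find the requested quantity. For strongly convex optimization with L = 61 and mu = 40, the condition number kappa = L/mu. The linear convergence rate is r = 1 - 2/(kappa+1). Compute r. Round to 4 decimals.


Step 1: Compute the condition number.
kappa = L/mu = 61/40 = 1.525
Step 2: Compute the convergence rate.
r = 1 - 2/(kappa + 1) = 1 - 2*mu/(L + mu) = (L - mu)/(L + mu) = 21/101 = 0.2079


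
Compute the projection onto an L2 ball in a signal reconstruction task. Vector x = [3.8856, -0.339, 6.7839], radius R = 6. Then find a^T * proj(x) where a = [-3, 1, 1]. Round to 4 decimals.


Step 1: Compute ||x|| (intermediates to 6 decimals).
||x|| = sqrt(3.8856^2 + (-0.339)^2 + 6.7839^2) = 7.825223
Step 2: Project.
Since ||x|| > R, scale = R/||x|| = 6/7.825223 = 0.766751, proj(x) = scale * x
proj(x) = [2.979288, -0.259929, 5.201562]
Step 3: Dot product.
a^T * proj(x) = -3*2.979288 + 1*(-0.259929) + 1*5.201562 = -3.9962


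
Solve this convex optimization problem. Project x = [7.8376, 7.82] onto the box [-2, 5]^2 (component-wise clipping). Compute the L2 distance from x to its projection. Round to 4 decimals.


Project each component onto [-2, 5].
clip(7.8376) = 5.0, clip(7.82) = 5.0
Projection = [5.0, 5.0]
Squared diffs: [8.052, 7.9524]
Distance = sqrt(16.0044) = 4.0005


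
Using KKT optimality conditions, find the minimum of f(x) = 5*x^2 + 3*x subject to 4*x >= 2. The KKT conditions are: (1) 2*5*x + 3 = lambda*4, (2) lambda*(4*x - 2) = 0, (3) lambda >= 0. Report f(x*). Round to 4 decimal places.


Step 1: Try lambda = 0 (constraint inactive).
x_unc = -3/(2*5) = -0.3
Check: 4*-0.3 = -1.2 < 2 -- violated!
Step 2: Constraint must be active: 4*x = 2
x* = 2/4 = 0.5
lambda = (2*5*0.5 + 3)/4 = 2.0
Step 3: Compute optimal value.
f(x*) = 5*0.5^2 + 3*0.5 = 2.75


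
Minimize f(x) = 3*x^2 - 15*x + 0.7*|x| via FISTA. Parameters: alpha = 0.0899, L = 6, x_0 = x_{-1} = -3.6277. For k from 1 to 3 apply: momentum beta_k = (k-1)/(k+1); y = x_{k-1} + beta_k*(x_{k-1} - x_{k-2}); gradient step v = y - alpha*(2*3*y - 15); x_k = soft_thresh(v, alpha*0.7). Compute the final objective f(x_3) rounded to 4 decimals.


FISTA on f(x) = 3*x^2 - 15*x + 0.7*|x|
L = 6, alpha = 0.0899
Iteration 1: beta = 0.0, y = -3.6277 + 0.0*(-3.6277 + 3.6277) = -3.6277
  grad(y) = -36.7662, v = y - alpha*grad = -0.3224
  prox(v) = soft_thresh(-0.3224, 0.0629) = -0.2595
Iteration 2: beta = 0.3333, y = -0.2595 + 0.3333*(-0.2595 + 3.6277) = 0.8632
  grad(y) = -9.8205, v = y - alpha*grad = 1.7461
  prox(v) = soft_thresh(1.7461, 0.0629) = 1.6832
Iteration 3: beta = 0.5, y = 1.6832 + 0.5*(1.6832 + 0.2595) = 2.6545
  grad(y) = 0.9271, v = y - alpha*grad = 2.5712
  prox(v) = soft_thresh(2.5712, 0.0629) = 2.5082
f(x_3) = 3*2.5082^2 - 15*2.5082 + 0.7*|2.5082| = -16.994


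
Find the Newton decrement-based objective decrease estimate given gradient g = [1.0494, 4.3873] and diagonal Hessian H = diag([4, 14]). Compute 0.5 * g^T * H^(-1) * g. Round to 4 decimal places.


Step 1: H is diagonal, so H^(-1) * g = [0.2624, 0.3134].
Step 2: g^T H^(-1) g = sum_i g_i^2 / H_ii
  = (1.0494)^2/4 + (4.3873)^2/14
  = 0.2753 + 1.3749 = 1.6502
Step 3: Objective decrease = 0.5 * g^T H^(-1) g = 0.8251


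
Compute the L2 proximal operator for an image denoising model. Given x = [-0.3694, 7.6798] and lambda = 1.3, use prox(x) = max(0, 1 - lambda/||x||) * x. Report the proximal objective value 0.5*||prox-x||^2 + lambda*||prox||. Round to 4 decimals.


Step 1: Compute ||x||.
||x|| = 7.6887
Step 2: Compute scaling factor.
scale = max(0, 1 - 1.3/7.6887) = 0.8309
Step 3: prox(x) = [-0.3069, 6.3813]
||prox(x)|| = 6.3887
Step 4: Proximal objective.
0.5*||prox-x||^2 = 0.845
lambda*||prox|| = 8.3053
Total = 9.1503


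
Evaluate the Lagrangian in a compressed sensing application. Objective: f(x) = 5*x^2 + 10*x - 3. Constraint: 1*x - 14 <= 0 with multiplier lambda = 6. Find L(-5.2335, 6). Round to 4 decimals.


Step 1: Evaluate f(x).
f(-5.2335) = 5*(-5.2335)^2 + 10*(-5.2335) - 3 = 81.6126
Step 2: Evaluate g(x).
g(-5.2335) = 1*-5.2335 - 14 = -19.2335
Step 3: Compute Lagrangian.
L = 81.6126 + 6*-19.2335 = -33.7884


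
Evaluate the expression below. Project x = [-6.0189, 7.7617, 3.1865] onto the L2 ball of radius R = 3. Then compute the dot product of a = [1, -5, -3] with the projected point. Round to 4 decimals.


Step 1: Compute ||x|| (intermediates to 6 decimals).
||x|| = sqrt((-6.0189)^2 + 7.7617^2 + 3.1865^2) = 10.325935
Step 2: Project.
Since ||x|| > R, scale = R/||x|| = 3/10.325935 = 0.290531, proj(x) = scale * x
proj(x) = [-1.748677, 2.255014, 0.925777]
Step 3: Dot product.
a^T * proj(x) = 1*(-1.748677) - 5*2.255014 - 3*0.925777 = -15.8011


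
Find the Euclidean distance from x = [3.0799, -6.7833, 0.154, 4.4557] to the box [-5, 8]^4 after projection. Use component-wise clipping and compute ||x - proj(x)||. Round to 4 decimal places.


Project each component onto [-5, 8].
clip(3.0799) = 3.0799, clip(-6.7833) = -5.0, clip(0.154) = 0.154, clip(4.4557) = 4.4557
Projection = [3.0799, -5.0, 0.154, 4.4557]
Squared diffs: [0.0, 3.1802, 0.0, 0.0]
Distance = sqrt(3.1802) = 1.7833


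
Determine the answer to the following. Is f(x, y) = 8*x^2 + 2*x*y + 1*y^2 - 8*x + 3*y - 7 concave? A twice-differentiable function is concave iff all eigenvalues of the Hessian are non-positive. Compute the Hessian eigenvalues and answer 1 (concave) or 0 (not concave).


The Hessian of f(x,y) = 8*x^2 + 2*x*y + 1*y^2 - 8*x + 3*y - 7 is:
H = [[16, 2], [2, 2]]
Trace = 16 + 2 = 18
Determinant = 16*2 - (2)^2 = 28
Discriminant = (18)^2 - 4*28 = 212.0
Eigenvalues: lambda_1 = 1.7199, lambda_2 = 16.2801
The function is not concave.

0


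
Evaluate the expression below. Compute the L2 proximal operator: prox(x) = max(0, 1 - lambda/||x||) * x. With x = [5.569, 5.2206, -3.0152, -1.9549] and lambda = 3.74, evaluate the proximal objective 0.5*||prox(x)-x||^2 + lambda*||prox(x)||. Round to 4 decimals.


Step 1: Compute ||x||.
||x|| = 8.4369
Step 2: Compute scaling factor.
scale = max(0, 1 - 3.74/8.4369) = 0.5567
Step 3: prox(x) = [3.1003, 2.9064, -1.6786, -1.0883]
||prox(x)|| = 4.6969
Step 4: Proximal objective.
0.5*||prox-x||^2 = 6.9938
lambda*||prox|| = 17.5664
Total = 24.5603


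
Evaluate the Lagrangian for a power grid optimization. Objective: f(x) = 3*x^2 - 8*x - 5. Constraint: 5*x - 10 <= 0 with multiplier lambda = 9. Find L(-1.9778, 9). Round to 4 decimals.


Step 1: Evaluate f(x).
f(-1.9778) = 3*(-1.9778)^2 - 8*(-1.9778) - 5 = 22.5575
Step 2: Evaluate g(x).
g(-1.9778) = 5*-1.9778 - 10 = -19.889
Step 3: Compute Lagrangian.
L = 22.5575 + 9*-19.889 = -156.4435


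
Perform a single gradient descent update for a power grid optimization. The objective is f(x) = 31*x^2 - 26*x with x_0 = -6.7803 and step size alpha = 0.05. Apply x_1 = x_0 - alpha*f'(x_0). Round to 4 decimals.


We compute the gradient at x_0 and apply the update.
f'(x) = 62*x - 26
f'(-6.7803) = 62*-6.7803 - 26 = -446.3786
x_1 = -6.7803 - 0.05*-446.3786 = 15.5386


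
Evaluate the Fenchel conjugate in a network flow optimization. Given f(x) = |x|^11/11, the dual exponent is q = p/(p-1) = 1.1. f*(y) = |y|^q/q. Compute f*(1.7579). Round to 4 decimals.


The conjugate exponent q satisfies 1/p + 1/q = 1.
p = 11, so q = 11/(11 - 1) = 1.1
|y|^q = 1.7579^1.1 = 1.8599
f*(1.7579) = 1.8599 / 1.1 = 1.6908


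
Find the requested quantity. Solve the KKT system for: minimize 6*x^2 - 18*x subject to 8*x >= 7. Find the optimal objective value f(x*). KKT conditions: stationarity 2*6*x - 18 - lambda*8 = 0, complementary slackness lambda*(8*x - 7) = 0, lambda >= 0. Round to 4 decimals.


Step 1: Try lambda = 0 (constraint inactive).
Stationarity: 2*6*x - 18 = 0
x* = 18/(2*6) = 1.5
Check constraint: 8*1.5 = 12.0 >= 7 -- satisfied.
Step 2: Compute optimal value.
f(x*) = 6*1.5^2 - 18*1.5 = -13.5


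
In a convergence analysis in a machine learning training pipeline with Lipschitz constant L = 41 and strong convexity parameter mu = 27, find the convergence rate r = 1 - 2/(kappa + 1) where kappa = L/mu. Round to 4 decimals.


Step 1: Compute the condition number.
kappa = L/mu = 41/27 = 1.5185
Step 2: Compute the convergence rate.
r = 1 - 2/(kappa + 1) = 1 - 2*mu/(L + mu) = (L - mu)/(L + mu) = 14/68 = 0.2059


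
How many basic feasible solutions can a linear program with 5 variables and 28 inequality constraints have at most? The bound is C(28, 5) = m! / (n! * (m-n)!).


Each vertex corresponds to some choice of n active constraints out of m, so the number of vertices is at most C(m, n) = m! / (n!(m-n)!).
m = 28, n = 5
Numerator: 28 * 27 * 26 * 25 * 24
Denominator: 5! = 120
C(28, 5) = 98280


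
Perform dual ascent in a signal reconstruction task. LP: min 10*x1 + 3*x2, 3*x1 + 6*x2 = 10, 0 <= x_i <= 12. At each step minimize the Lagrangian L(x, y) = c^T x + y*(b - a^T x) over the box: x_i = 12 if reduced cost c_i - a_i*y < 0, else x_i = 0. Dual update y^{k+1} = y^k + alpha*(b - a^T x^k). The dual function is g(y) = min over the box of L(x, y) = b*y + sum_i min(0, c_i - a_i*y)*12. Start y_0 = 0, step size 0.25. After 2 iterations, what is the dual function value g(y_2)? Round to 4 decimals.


Dual ascent for LP: min 10*x1 + 3*x2, 3*x1 + 6*x2 = 10, 0 <= x_i <= 12
Step 1: y^k = 0.0, reduced costs: (10.0, 3.0)
  x^k = (0.0, 0.0), subgradient = b - a^T x = 10.0
  y^{k+1} = 0.0 + 0.25*10.0 = 2.5
Step 2: y^k = 2.5, reduced costs: (2.5, -12.0)
  x^k = (0.0, 12.0), subgradient = b - a^T x = -62.0
  y^{k+1} = 2.5 + 0.25*-62.0 = -13.0
Dual objective at y_2 = -13.0: reduced costs (49.0, 81.0), box minimizer x = (0.0, 0.0)
g(y_2) = b*y + (c1 - a1*y)*x1 + (c2 - a2*y)*x2 = 10*(-13.0) + 49.0*0.0 + 81.0*0.0 = -130.0 + 0.0 + 0.0 = -130.0


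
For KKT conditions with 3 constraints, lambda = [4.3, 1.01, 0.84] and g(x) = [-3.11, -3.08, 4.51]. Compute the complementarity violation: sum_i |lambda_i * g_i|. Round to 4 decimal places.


KKT complementary slackness check:
lambda_1 * g_1 = 4.3 * -3.11 = -13.373
lambda_2 * g_2 = 1.01 * -3.08 = -3.1108
lambda_3 * g_3 = 0.84 * 4.51 = 3.7884
Total violation = 13.373 + 3.1108 + 3.7884 = 20.2722


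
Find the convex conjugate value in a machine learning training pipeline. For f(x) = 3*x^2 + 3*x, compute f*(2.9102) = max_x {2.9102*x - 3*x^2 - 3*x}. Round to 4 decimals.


f*(y) = sup_x {y*x - a*x^2 - b*x} = sup_x {(y-b)*x - a*x^2}
FOC: (y - b) - 2a*x = 0 => x* = (y - b)/(2a)
x* = (2.9102 - 3)/(2*3) = -0.015
f*(2.9102) = (y-b)^2/(4a) = (2.9102 - 3)^2/(4*3)
= 0.0081/12 = 0.0007


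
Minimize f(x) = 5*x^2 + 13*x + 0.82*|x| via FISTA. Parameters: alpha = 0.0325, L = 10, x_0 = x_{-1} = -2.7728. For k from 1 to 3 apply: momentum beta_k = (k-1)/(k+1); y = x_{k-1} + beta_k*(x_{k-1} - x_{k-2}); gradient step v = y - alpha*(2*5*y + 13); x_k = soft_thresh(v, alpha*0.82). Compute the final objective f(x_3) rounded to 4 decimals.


FISTA on f(x) = 5*x^2 + 13*x + 0.82*|x|
L = 10, alpha = 0.0325
Iteration 1: beta = 0.0, y = -2.7728 + 0.0*(-2.7728 + 2.7728) = -2.7728
  grad(y) = -14.728, v = y - alpha*grad = -2.2941
  prox(v) = soft_thresh(-2.2941, 0.0267) = -2.2675
Iteration 2: beta = 0.3333, y = -2.2675 + 0.3333*(-2.2675 + 2.7728) = -2.0991
  grad(y) = -7.9905, v = y - alpha*grad = -1.8394
  prox(v) = soft_thresh(-1.8394, 0.0267) = -1.8127
Iteration 3: beta = 0.5, y = -1.8127 + 0.5*(-1.8127 + 2.2675) = -1.5853
  grad(y) = -2.8532, v = y - alpha*grad = -1.4926
  prox(v) = soft_thresh(-1.4926, 0.0267) = -1.4659
f(x_3) = 5*(-1.4659)^2 + 13*(-1.4659) + 0.82*|-1.4659| = -7.1102


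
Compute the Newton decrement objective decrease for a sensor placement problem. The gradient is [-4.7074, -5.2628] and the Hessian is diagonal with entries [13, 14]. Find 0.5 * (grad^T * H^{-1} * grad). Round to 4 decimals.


Step 1: H is diagonal, so H^(-1) * g = [-0.3621, -0.3759].
Step 2: g^T H^(-1) g = sum_i g_i^2 / H_ii
  = (-4.7074)^2/13 + (-5.2628)^2/14
  = 1.7046 + 1.9784 = 3.6829
Step 3: Objective decrease = 0.5 * g^T H^(-1) g = 1.8415


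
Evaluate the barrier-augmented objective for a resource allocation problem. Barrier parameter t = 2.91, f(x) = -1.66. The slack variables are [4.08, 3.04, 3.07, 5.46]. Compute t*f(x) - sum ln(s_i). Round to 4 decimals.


Step 1: Compute log-barrier.
ln values: [1.4061, 1.1119, 1.1217, 1.6974]
phi = -(1.4061 + 1.1119 + 1.1217 + 1.6974) = -5.3371
Step 2: Compute augmented objective.
t*f(x) = 2.91*-1.66 = -4.8306
Total = -4.8306 - 5.3371 = -10.1677


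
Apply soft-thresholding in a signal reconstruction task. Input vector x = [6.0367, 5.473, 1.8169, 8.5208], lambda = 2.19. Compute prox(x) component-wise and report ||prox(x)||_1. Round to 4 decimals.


Soft-thresholding with lambda = 2.19:
prox(6.0367) = sign(6.0367)*max(|6.0367| - 2.19, 0) = 3.8467
prox(5.473) = sign(5.473)*max(|5.473| - 2.19, 0) = 3.283
prox(1.8169) = sign(1.8169)*max(|1.8169| - 2.19, 0) = 0.0
prox(8.5208) = sign(8.5208)*max(|8.5208| - 2.19, 0) = 6.3308
prox(x) = [3.8467, 3.283, 0.0, 6.3308]
||prox(x)||_1 = 3.8467 + 3.283 + 0.0 + 6.3308 = 13.4605


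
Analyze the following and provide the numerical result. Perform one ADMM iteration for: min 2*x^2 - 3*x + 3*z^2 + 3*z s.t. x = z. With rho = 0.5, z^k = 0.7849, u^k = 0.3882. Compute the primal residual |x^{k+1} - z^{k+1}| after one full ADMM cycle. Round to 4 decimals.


ADMM iteration with rho = 0.5, z^k = 0.7849, u^k = 0.3882
Step 1: x-update.
Minimize 2*x^2 - 3*x + (0.5/2)*(x - 0.7849 + 0.3882)^2
FOC: (2*2 + 0.5)*x = 3 + 0.5*(0.7849 - 0.3882)
x^{k+1} = 0.7107
Step 2: z-update.
Minimize 3*z^2 + 3*z + (0.5/2)*(0.7107 - z + 0.3882)^2
FOC: (2*3 + 0.5)*z = -3 + 0.5*(0.7107 + 0.3882)
z^{k+1} = -0.377
Step 3: u-update.
u^{k+1} = 0.3882 + 0.7107 + 0.377 = 1.4759
Step 4: Primal residual = |0.7107 + 0.377| = 1.0877


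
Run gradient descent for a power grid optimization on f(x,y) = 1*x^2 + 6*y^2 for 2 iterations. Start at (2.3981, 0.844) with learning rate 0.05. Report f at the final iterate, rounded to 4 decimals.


Gradient descent on f(x,y) = 1*x^2 + 6*y^2.
Starting point: (2.3981, 0.844), alpha = 0.05
Step 1: grad_x = 2*1*2.3981 = 4.7962, grad_y = 2*6*0.844 = 10.128
  x_1 = 2.3981 - 0.05*4.7962 = 2.1583
  y_1 = 0.844 - 0.05*10.128 = 0.3376
Step 2: grad_x = 2*1*2.1583 = 4.3166, grad_y = 2*6*0.3376 = 4.0512
  x_2 = 2.1583 - 0.05*4.3166 = 1.9425
  y_2 = 0.3376 - 0.05*4.0512 = 0.135
f(1.9425, 0.135) = 1*1.9425^2 + 6*0.135^2 = 3.8826


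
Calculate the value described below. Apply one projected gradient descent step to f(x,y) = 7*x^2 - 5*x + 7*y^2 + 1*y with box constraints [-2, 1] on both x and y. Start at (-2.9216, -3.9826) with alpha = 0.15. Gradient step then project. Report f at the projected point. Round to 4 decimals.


Step 1: Compute gradient at (-2.9216, -3.9826).
grad_x = 2*7*-2.9216 - 5 = -45.9024
grad_y = 2*7*-3.9826 + 1 = -54.7564
Step 2: Gradient step.
x_raw = -2.9216 - 0.15*-45.9024 = 3.9638
y_raw = -3.9826 - 0.15*-54.7564 = 4.2309
Step 3: Project onto [-2, 1].
x_proj = clip(3.9638) = 1.0
y_proj = clip(4.2309) = 1.0
Step 4: Evaluate f.
f(1.0, 1.0) = 10.0
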